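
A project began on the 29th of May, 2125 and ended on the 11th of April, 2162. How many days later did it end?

13466

From May 29, 2125 to May 29, 2161: 36 years, of which 9 contain a Feb 29 — 27×365 + 9×366 = 13149 days.
May 2161: 31 − 29 = 2 days remain.
Then 10 full months totalling 304 days.
April 1–11, 2162: 11 days.
Residual: 317 days.
Total: 13466 days.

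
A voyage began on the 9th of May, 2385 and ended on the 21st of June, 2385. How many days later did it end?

May 2385: 31 − 9 = 22 days remain.
June 1–21, 2385: 21 days.
Total: 22 + 21 = 43 days.

43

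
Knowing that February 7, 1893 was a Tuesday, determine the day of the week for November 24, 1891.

Tuesday

Count forward from the earlier date (November 24, 1891) to the later (February 7, 1893):
November 24, 1891 → November 24, 1892: 366 days (1892 is a leap year).
November 1892: 30 − 24 = 6 days remain.
Then December (31), January (31): 31 + 31 = 62 days.
February 1–7, 1893: 7 days (1893 is not a leap year).
Residual: 75 days.
Total: 441 days.
441 is a multiple of 7, so November 24, 1891 falls on the same weekday: Tuesday.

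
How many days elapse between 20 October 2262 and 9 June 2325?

22877

Day-of-year of October 20, 2262: 293.
Day-of-year of June 9, 2325: 160.
2262 has 365 days, so 365 − 293 = 72 days remain in 2262.
Full years 2263–2324: 47 common + 15 leap = 47×365 + 15×366 = 22645 days.
Total: 72 + 22645 + 160 = 22877 days.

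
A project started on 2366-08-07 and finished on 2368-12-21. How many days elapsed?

867

August 7, 2366 → August 7, 2367: 365 days.
August 7, 2367 → August 7, 2368: 366 days (2368 is a leap year).
August 2368: 31 − 7 = 24 days remain.
Then September (30), October (31), November (30): 30 + 31 + 30 = 91 days.
December 1–21, 2368: 21 days.
Residual: 136 days.
Total: 867 days.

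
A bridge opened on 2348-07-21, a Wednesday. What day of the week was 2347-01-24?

Count forward from the earlier date (January 24, 2347) to the later (July 21, 2348):
Day-of-year of January 24, 2347: 24.
Day-of-year of July 21, 2348: 203.
2347 has 365 days, so 365 − 24 = 341 days remain in 2347.
Total: 341 + 203 = 544 days.
544 mod 7 = 5, so 5 days before Wednesday is Friday.

Friday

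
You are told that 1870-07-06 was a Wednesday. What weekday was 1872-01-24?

July 6, 1870 → July 6, 1871: 365 days.
July 1871: 31 − 6 = 25 days remain.
Then August (31), September (30), October (31), November (30), December (31): 31 + 30 + 31 + 30 + 31 = 153 days.
January 1–24, 1872: 24 days.
Residual: 202 days.
Total: 567 days.
567 is a multiple of 7, so 1872-01-24 falls on the same weekday: Wednesday.

Wednesday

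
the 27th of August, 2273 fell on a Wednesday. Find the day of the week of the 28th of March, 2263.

Count forward from the earlier date (March 28, 2263) to the later (August 27, 2273):
Day-of-year of March 28, 2263: 87.
Day-of-year of August 27, 2273: 239.
2263 has 365 days, so 365 − 87 = 278 days remain in 2263.
Full years 2264–2272: 6 common + 3 leap = 6×365 + 3×366 = 3288 days.
Total: 278 + 3288 + 239 = 3805 days.
3805 mod 7 = 4, so 4 days before Wednesday is Saturday.

Saturday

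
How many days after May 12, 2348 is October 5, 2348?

May 2348: 31 − 12 = 19 days remain.
Then June (30), July (31), August (31), September (30): 30 + 31 + 31 + 30 = 122 days.
October 1–5, 2348: 5 days.
Total: 19 + 122 + 5 = 146 days.

146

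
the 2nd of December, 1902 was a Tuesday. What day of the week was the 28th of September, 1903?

Day-of-year of December 2, 1902: 336.
Day-of-year of September 28, 1903: 271.
1902 has 365 days, so 365 − 336 = 29 days remain in 1902.
Total: 29 + 271 = 300 days.
300 mod 7 = 6, so 6 days after Tuesday is Monday.

Monday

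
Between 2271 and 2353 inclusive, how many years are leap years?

20

Years divisible by 4: 2272, 2276, …, 2352 — 21 in all.
Of these, 2300 is divisible by 100 but not 400, so not leap.
Leap years: 21 − 1 = 20.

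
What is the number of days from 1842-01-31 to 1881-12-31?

14579

From January 31, 1842 to January 31, 1881: 39 years, of which 10 contain a Feb 29 — 29×365 + 10×366 = 14245 days.
January 1881: 31 − 31 = 0 days remain.
Then 10 full months totalling 303 days.
December 1–31, 1881: 31 days.
Residual: 334 days.
Total: 14579 days.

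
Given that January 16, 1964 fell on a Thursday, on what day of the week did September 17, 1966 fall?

January 16, 1964 → January 16, 1965: 366 days (1964 is a leap year).
January 16, 1965 → January 16, 1966: 365 days.
January 1966: 31 − 16 = 15 days remain.
Then February 1966 (28), March (31), April (30), May (31), June (30), July (31), August (31): 28 + 31 + 30 + 31 + 30 + 31 + 31 = 212 days.
September 1–17, 1966: 17 days.
Residual: 244 days.
Total: 975 days.
975 mod 7 = 2, so 2 days after Thursday is Saturday.

Saturday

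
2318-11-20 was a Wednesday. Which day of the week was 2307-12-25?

Count forward from the earlier date (December 25, 2307) to the later (November 20, 2318):
Day-of-year of December 25, 2307: 359.
Day-of-year of November 20, 2318: 324.
2307 has 365 days, so 365 − 359 = 6 days remain in 2307.
Full years 2308–2317: 7 common + 3 leap = 7×365 + 3×366 = 3653 days.
Total: 6 + 3653 + 324 = 3983 days.
3983 is a multiple of 7, so 2307-12-25 falls on the same weekday: Wednesday.

Wednesday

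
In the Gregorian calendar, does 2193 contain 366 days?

No

2193 is not a leap year.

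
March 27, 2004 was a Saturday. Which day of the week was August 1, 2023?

Tuesday

From March 27, 2004 to March 27, 2023: 19 years, of which 4 contain a Feb 29 — 15×365 + 4×366 = 6939 days.
March 2023: 31 − 27 = 4 days remain.
Then April (30), May (31), June (30), July (31): 30 + 31 + 30 + 31 = 122 days.
August 1, 2023: 1 day.
Residual: 127 days.
Total: 7066 days.
7066 mod 7 = 3, so 3 days after Saturday is Tuesday.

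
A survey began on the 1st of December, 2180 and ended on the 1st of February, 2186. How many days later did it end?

1888

Day-of-year of December 1, 2180: 336.
Day-of-year of February 1, 2186: 32.
2180 has 366 days, so 366 − 336 = 30 days remain in 2180.
Full years: 2181: 365; 2182: 365; 2183: 365; 2184: 366; 2185: 365. Sum = 1826.
Total: 30 + 1826 + 32 = 1888 days.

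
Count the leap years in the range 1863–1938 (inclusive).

Years divisible by 4: 1864, 1868, …, 1936 — 19 in all.
Of these, 1900 is divisible by 100 but not 400, so not leap.
Leap years: 19 − 1 = 18.

18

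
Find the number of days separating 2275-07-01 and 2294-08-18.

From July 1, 2275 to July 1, 2294: 19 years, of which 5 contain a Feb 29 — 14×365 + 5×366 = 6940 days.
July 2294: 31 − 1 = 30 days remain.
August 1–18, 2294: 18 days.
Residual: 48 days.
Total: 6988 days.

6988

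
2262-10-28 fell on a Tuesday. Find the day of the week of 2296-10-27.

Tuesday

From October 28, 2262 to October 28, 2295: 33 years, of which 8 contain a Feb 29 — 25×365 + 8×366 = 12053 days.
October 2295: 31 − 28 = 3 days remain.
Then 11 full months totalling 335 days.
October 1–27, 2296: 27 days.
Residual: 365 days.
Total: 12418 days.
12418 is a multiple of 7, so 2296-10-27 falls on the same weekday: Tuesday.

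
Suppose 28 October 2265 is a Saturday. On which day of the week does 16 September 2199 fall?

Monday

Count forward from the earlier date (September 16, 2199) to the later (October 28, 2265):
From September 16, 2199 to September 16, 2265: 66 years, of which 16 contain a Feb 29 — 50×365 + 16×366 = 24106 days.
(2200 is not a leap year (divisible by 100 but not 400).)
September 2265: 30 − 16 = 14 days remain.
October 1–28, 2265: 28 days.
Residual: 42 days.
Total: 24148 days.
24148 mod 7 = 5, so 5 days before Saturday is Monday.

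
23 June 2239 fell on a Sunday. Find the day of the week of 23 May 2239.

Count forward from the earlier date (May 23, 2239) to the later (June 23, 2239):
May 2239: 31 − 23 = 8 days remain.
June 1–23, 2239: 23 days.
Total: 8 + 23 = 31 days.
31 mod 7 = 3, so 3 days before Sunday is Thursday.

Thursday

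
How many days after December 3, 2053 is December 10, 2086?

12060

Day-of-year of December 3, 2053: 337.
Day-of-year of December 10, 2086: 344.
2053 has 365 days, so 365 − 337 = 28 days remain in 2053.
Full years 2054–2085: 24 common + 8 leap = 24×365 + 8×366 = 11688 days.
Total: 28 + 11688 + 344 = 12060 days.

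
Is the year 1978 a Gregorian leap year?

No

1978 is not a leap year.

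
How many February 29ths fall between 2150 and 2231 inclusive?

Years divisible by 4: 2152, 2156, …, 2228 — 20 in all.
Of these, 2200 is divisible by 100 but not 400, so not leap.
Leap years: 20 − 1 = 19.

19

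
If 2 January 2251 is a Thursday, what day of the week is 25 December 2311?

Monday

From January 2, 2251 to January 2, 2311: 60 years, of which 14 contain a Feb 29 — 46×365 + 14×366 = 21914 days.
(2300 is not a leap year (divisible by 100 but not 400).)
January 2311: 31 − 2 = 29 days remain.
Then 10 full months totalling 303 days.
December 1–25, 2311: 25 days.
Residual: 357 days.
Total: 22271 days.
22271 mod 7 = 4, so 4 days after Thursday is Monday.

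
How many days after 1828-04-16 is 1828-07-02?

77

April 1828: 30 − 16 = 14 days remain.
Then May (31), June (30): 31 + 30 = 61 days.
July 1–2, 1828: 2 days.
Total: 14 + 61 + 2 = 77 days.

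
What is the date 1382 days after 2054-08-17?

2058-05-30

Count 1382 days after August 17, 2054:
August 17, 2054 → August 17, 2055: 365 days.
August 17, 2055 → August 17, 2056: 366 days (2056 is a leap year).
August 17, 2056 → August 17, 2057: 365 days.
August 2057: 31 − 17 = 14 days remain.
Then September (30), October (31), November (30), December (31), January (31), February 2058 (28), March (31), April (30): 30 + 31 + 30 + 31 + 31 + 28 + 31 + 30 = 242 days.
May 1–30, 2058: 30 days.
Residual: 286 days.
Total: 1382 days.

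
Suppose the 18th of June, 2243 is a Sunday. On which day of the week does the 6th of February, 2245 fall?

Day-of-year of June 18, 2243: 169.
Day-of-year of February 6, 2245: 37.
2243 has 365 days, so 365 − 169 = 196 days remain in 2243.
Full years: 2244: 366. Sum = 366.
Total: 196 + 366 + 37 = 599 days.
599 mod 7 = 4, so 4 days after Sunday is Thursday.

Thursday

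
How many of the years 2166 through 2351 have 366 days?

44

Years divisible by 4: 2168, 2172, …, 2348 — 46 in all.
Of these, 2200, 2300 are divisible by 100 but not 400, so not leap.
Leap years: 46 − 2 = 44.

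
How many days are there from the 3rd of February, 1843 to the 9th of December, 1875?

11997

Day-of-year of February 3, 1843: 34.
Day-of-year of December 9, 1875: 343.
1843 has 365 days, so 365 − 34 = 331 days remain in 1843.
Full years 1844–1874: 23 common + 8 leap = 23×365 + 8×366 = 11323 days.
Total: 331 + 11323 + 343 = 11997 days.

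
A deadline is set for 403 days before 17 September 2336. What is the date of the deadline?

11 August 2335

Count 403 days before September 17, 2336:
August 2335: 31 − 11 = 20 days remain.
Then 12 full months totalling 366 days.
September 1–17, 2336: 17 days.
Total: 20 + 366 + 17 = 403 days.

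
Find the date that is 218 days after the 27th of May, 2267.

the 31st of December, 2267

Count 218 days after May 27, 2267:
May 2267: 31 − 27 = 4 days remain.
Then June (30), July (31), August (31), September (30), October (31), November (30): 30 + 31 + 31 + 30 + 31 + 30 = 183 days.
December 1–31, 2267: 31 days.
Total: 4 + 183 + 31 = 218 days.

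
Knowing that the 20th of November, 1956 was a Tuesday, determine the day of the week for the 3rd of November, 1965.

From November 20, 1956 to November 20, 1964: 8 years, of which 2 contain a Feb 29 — 6×365 + 2×366 = 2922 days.
November 1964: 30 − 20 = 10 days remain.
Then 11 full months totalling 335 days.
November 1–3, 1965: 3 days.
Residual: 348 days.
Total: 3270 days.
3270 mod 7 = 1, so 1 day after Tuesday is Wednesday.

Wednesday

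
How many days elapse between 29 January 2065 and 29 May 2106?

15094

From January 29, 2065 to January 29, 2106: 41 years, of which 9 contain a Feb 29 — 32×365 + 9×366 = 14974 days.
(2100 is not a leap year (divisible by 100 but not 400).)
January 2106: 31 − 29 = 2 days remain.
Then February 2106 (28), March (31), April (30): 28 + 31 + 30 = 89 days.
May 1–29, 2106: 29 days.
Residual: 120 days.
Total: 15094 days.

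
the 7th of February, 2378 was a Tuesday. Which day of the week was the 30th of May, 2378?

Tuesday

February 2378: 28 − 7 = 21 days remain (2378 is not a leap year, so February has 28 days).
Then March (31), April (30): 31 + 30 = 61 days.
May 1–30, 2378: 30 days.
Total: 21 + 61 + 30 = 112 days.
112 is a multiple of 7, so the 30th of May, 2378 falls on the same weekday: Tuesday.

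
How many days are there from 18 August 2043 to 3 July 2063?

From August 18, 2043 to August 18, 2062: 19 years, of which 5 contain a Feb 29 — 14×365 + 5×366 = 6940 days.
August 2062: 31 − 18 = 13 days remain.
Then 10 full months totalling 303 days.
July 1–3, 2063: 3 days.
Residual: 319 days.
Total: 7259 days.

7259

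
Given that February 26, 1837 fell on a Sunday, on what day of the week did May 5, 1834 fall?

Count forward from the earlier date (May 5, 1834) to the later (February 26, 1837):
May 5, 1834 → May 5, 1835: 365 days.
May 5, 1835 → May 5, 1836: 366 days (1836 is a leap year).
May 1836: 31 − 5 = 26 days remain.
Then June (30), July (31), August (31), September (30), October (31), November (30), December (31), January (31): 30 + 31 + 31 + 30 + 31 + 30 + 31 + 31 = 245 days.
February 1–26, 1837: 26 days (1837 is not a leap year).
Residual: 297 days.
Total: 1028 days.
1028 mod 7 = 6, so 6 days before Sunday is Monday.

Monday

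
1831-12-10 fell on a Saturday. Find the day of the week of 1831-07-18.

Monday

Count forward from the earlier date (July 18, 1831) to the later (December 10, 1831):
July 1831: 31 − 18 = 13 days remain.
Then August (31), September (30), October (31), November (30): 31 + 30 + 31 + 30 = 122 days.
December 1–10, 1831: 10 days.
Total: 13 + 122 + 10 = 145 days.
145 mod 7 = 5, so 5 days before Saturday is Monday.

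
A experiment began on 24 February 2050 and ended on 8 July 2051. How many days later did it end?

February 24, 2050 → February 24, 2051: 365 days.
February 2051: 28 − 24 = 4 days remain (2051 is not a leap year, so February has 28 days).
Then March (31), April (30), May (31), June (30): 31 + 30 + 31 + 30 = 122 days.
July 1–8, 2051: 8 days.
Residual: 134 days.
Total: 499 days.

499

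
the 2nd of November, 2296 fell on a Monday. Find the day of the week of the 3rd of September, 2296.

Count forward from the earlier date (September 3, 2296) to the later (November 2, 2296):
September 2296: 30 − 3 = 27 days remain.
Then October (31): 31 days.
November 1–2, 2296: 2 days.
Total: 27 + 31 + 2 = 60 days.
60 mod 7 = 4, so 4 days before Monday is Thursday.

Thursday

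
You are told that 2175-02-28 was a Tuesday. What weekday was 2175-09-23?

Saturday

February 2175: 28 − 28 = 0 days remain (2175 is not a leap year, so February has 28 days).
Then March (31), April (30), May (31), June (30), July (31), August (31): 31 + 30 + 31 + 30 + 31 + 31 = 184 days.
September 1–23, 2175: 23 days.
Total: 0 + 184 + 23 = 207 days.
207 mod 7 = 4, so 4 days after Tuesday is Saturday.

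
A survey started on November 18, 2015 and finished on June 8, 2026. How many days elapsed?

3855

Day-of-year of November 18, 2015: 322.
Day-of-year of June 8, 2026: 159.
2015 has 365 days, so 365 − 322 = 43 days remain in 2015.
Full years 2016–2025: 7 common + 3 leap = 7×365 + 3×366 = 3653 days.
Total: 43 + 3653 + 159 = 3855 days.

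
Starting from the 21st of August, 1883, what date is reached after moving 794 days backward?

the 18th of June, 1881

Count 794 days before August 21, 1883:
Day-of-year of June 18, 1881: 169.
Day-of-year of August 21, 1883: 233.
1881 has 365 days, so 365 − 169 = 196 days remain in 1881.
Full years: 1882: 365. Sum = 365.
Total: 196 + 365 + 233 = 794 days.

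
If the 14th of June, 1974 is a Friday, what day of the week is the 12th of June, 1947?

Count forward from the earlier date (June 12, 1947) to the later (June 14, 1974):
Day-of-year of June 12, 1947: 163.
Day-of-year of June 14, 1974: 165.
1947 has 365 days, so 365 − 163 = 202 days remain in 1947.
Full years 1948–1973: 19 common + 7 leap = 19×365 + 7×366 = 9497 days.
Total: 202 + 9497 + 165 = 9864 days.
9864 mod 7 = 1, so 1 day before Friday is Thursday.

Thursday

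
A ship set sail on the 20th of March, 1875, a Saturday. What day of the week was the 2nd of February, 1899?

Day-of-year of March 20, 1875: 79.
Day-of-year of February 2, 1899: 33.
1875 has 365 days, so 365 − 79 = 286 days remain in 1875.
Full years 1876–1898: 17 common + 6 leap = 17×365 + 6×366 = 8401 days.
Total: 286 + 8401 + 33 = 8720 days.
8720 mod 7 = 5, so 5 days after Saturday is Thursday.

Thursday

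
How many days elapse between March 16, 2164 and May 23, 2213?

Day-of-year of March 16, 2164: 76.
Day-of-year of May 23, 2213: 143.
2164 has 366 days, so 366 − 76 = 290 days remain in 2164.
Full years 2165–2212: 37 common + 11 leap = 37×365 + 11×366 = 17531 days.
Total: 290 + 17531 + 143 = 17964 days.

17964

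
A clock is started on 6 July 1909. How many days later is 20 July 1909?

Within July 1909: 20 − 6 = 14 days.

14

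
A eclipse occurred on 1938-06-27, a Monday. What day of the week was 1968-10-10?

Thursday

From June 27, 1938 to June 27, 1968: 30 years, of which 8 contain a Feb 29 — 22×365 + 8×366 = 10958 days.
June 1968: 30 − 27 = 3 days remain.
Then July (31), August (31), September (30): 31 + 31 + 30 = 92 days.
October 1–10, 1968: 10 days.
Residual: 105 days.
Total: 11063 days.
11063 mod 7 = 3, so 3 days after Monday is Thursday.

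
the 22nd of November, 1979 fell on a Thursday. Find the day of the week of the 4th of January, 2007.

Thursday

From November 22, 1979 to November 22, 2006: 27 years, of which 7 contain a Feb 29 — 20×365 + 7×366 = 9862 days.
(2000 is a leap year (divisible by 400).)
November 2006: 30 − 22 = 8 days remain.
Then December (31): 31 days.
January 1–4, 2007: 4 days.
Residual: 43 days.
Total: 9905 days.
9905 is a multiple of 7, so the 4th of January, 2007 falls on the same weekday: Thursday.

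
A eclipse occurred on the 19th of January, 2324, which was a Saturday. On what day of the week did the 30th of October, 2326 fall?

Saturday

January 19, 2324 → January 19, 2325: 366 days (2324 is a leap year).
January 19, 2325 → January 19, 2326: 365 days.
January 2326: 31 − 19 = 12 days remain.
Then February 2326 (28), March (31), April (30), May (31), June (30), July (31), August (31), September (30): 28 + 31 + 30 + 31 + 30 + 31 + 31 + 30 = 242 days.
October 1–30, 2326: 30 days.
Residual: 284 days.
Total: 1015 days.
1015 is a multiple of 7, so the 30th of October, 2326 falls on the same weekday: Saturday.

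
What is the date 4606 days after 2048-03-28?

2060-11-06

Count 4606 days after March 28, 2048:
From March 28, 2048 to March 28, 2060: 12 years, of which 3 contain a Feb 29 — 9×365 + 3×366 = 4383 days.
March 2060: 31 − 28 = 3 days remain.
Then April (30), May (31), June (30), July (31), August (31), September (30), October (31): 30 + 31 + 30 + 31 + 31 + 30 + 31 = 214 days.
November 1–6, 2060: 6 days.
Residual: 223 days.
Total: 4606 days.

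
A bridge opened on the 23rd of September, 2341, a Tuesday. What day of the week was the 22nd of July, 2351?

Sunday

Day-of-year of September 23, 2341: 266.
Day-of-year of July 22, 2351: 203.
2341 has 365 days, so 365 − 266 = 99 days remain in 2341.
Full years 2342–2350: 7 common + 2 leap = 7×365 + 2×366 = 3287 days.
Total: 99 + 3287 + 203 = 3589 days.
3589 mod 7 = 5, so 5 days after Tuesday is Sunday.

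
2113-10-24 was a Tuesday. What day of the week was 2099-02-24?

Count forward from the earlier date (February 24, 2099) to the later (October 24, 2113):
Day-of-year of February 24, 2099: 55.
Day-of-year of October 24, 2113: 297.
2099 has 365 days, so 365 − 55 = 310 days remain in 2099.
Full years 2100–2112: 10 common + 3 leap = 10×365 + 3×366 = 4748 days.
Total: 310 + 4748 + 297 = 5355 days.
5355 is a multiple of 7, so 2099-02-24 falls on the same weekday: Tuesday.

Tuesday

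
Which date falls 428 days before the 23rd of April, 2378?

the 19th of February, 2377

Count 428 days before April 23, 2378:
February 19, 2377 → February 19, 2378: 365 days.
February 2378: 28 − 19 = 9 days remain (2378 is not a leap year, so February has 28 days).
Then March (31): 31 days.
April 1–23, 2378: 23 days.
Residual: 63 days.
Total: 428 days.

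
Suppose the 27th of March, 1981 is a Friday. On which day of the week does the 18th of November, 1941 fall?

Tuesday

Count forward from the earlier date (November 18, 1941) to the later (March 27, 1981):
From November 18, 1941 to November 18, 1980: 39 years, of which 10 contain a Feb 29 — 29×365 + 10×366 = 14245 days.
November 1980: 30 − 18 = 12 days remain.
Then December (31), January (31), February 1981 (28): 31 + 31 + 28 = 90 days.
March 1–27, 1981: 27 days.
Residual: 129 days.
Total: 14374 days.
14374 mod 7 = 3, so 3 days before Friday is Tuesday.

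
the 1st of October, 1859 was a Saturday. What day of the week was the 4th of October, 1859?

Tuesday

Within October 1859: 4 − 1 = 3 days.
3 mod 7 = 3, so 3 days after Saturday is Tuesday.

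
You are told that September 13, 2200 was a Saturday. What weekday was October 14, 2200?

September 2200: 30 − 13 = 17 days remain.
October 1–14, 2200: 14 days.
Total: 17 + 14 = 31 days.
31 mod 7 = 3, so 3 days after Saturday is Tuesday.

Tuesday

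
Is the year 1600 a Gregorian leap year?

Yes

1600 is a leap year (divisible by 400).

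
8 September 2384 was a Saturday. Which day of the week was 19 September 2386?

Friday

September 2384: 30 − 8 = 22 days remain.
Then 23 full months totalling 700 days.
September 1–19, 2386: 19 days.
Total: 22 + 700 + 19 = 741 days.
741 mod 7 = 6, so 6 days after Saturday is Friday.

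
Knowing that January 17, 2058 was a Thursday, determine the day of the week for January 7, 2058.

Monday

Count forward from the earlier date (January 7, 2058) to the later (January 17, 2058):
Within January 2058: 17 − 7 = 10 days.
10 mod 7 = 3, so 3 days before Thursday is Monday.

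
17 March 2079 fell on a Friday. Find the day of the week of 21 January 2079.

Count forward from the earlier date (January 21, 2079) to the later (March 17, 2079):
January 2079: 31 − 21 = 10 days remain.
Then February 2079 (28): 28 days.
March 1–17, 2079: 17 days.
Total: 10 + 28 + 17 = 55 days.
55 mod 7 = 6, so 6 days before Friday is Saturday.

Saturday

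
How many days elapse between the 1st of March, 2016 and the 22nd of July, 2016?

143

March 2016: 31 − 1 = 30 days remain.
Then April (30), May (31), June (30): 30 + 31 + 30 = 91 days.
July 1–22, 2016: 22 days.
Total: 30 + 91 + 22 = 143 days.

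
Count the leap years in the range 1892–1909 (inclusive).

Years divisible by 4 in [1892, 1909]: 1892, 1896, 1900, 1904, 1908.
Of these, 1900 is divisible by 100 but not 400, so not leap.
Leap years: 5 − 1 = 4.

4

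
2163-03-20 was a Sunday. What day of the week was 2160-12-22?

Monday

Count forward from the earlier date (December 22, 2160) to the later (March 20, 2163):
Day-of-year of December 22, 2160: 357.
Day-of-year of March 20, 2163: 79.
2160 has 366 days, so 366 − 357 = 9 days remain in 2160.
Full years: 2161: 365; 2162: 365. Sum = 730.
Total: 9 + 730 + 79 = 818 days.
818 mod 7 = 6, so 6 days before Sunday is Monday.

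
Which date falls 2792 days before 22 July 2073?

29 November 2065

Count 2792 days before July 22, 2073:
Day-of-year of November 29, 2065: 333.
Day-of-year of July 22, 2073: 203.
2065 has 365 days, so 365 − 333 = 32 days remain in 2065.
Full years 2066–2072: 5 common + 2 leap = 5×365 + 2×366 = 2557 days.
Total: 32 + 2557 + 203 = 2792 days.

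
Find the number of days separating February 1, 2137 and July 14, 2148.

Day-of-year of February 1, 2137: 32.
Day-of-year of July 14, 2148: 196.
2137 has 365 days, so 365 − 32 = 333 days remain in 2137.
Full years 2138–2147: 8 common + 2 leap = 8×365 + 2×366 = 3652 days.
Total: 333 + 3652 + 196 = 4181 days.

4181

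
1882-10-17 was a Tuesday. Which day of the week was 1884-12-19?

Friday

October 1882: 31 − 17 = 14 days remain.
Then 25 full months totalling 761 days.
December 1–19, 1884: 19 days.
Total: 14 + 761 + 19 = 794 days.
794 mod 7 = 3, so 3 days after Tuesday is Friday.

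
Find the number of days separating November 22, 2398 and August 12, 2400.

November 2398: 30 − 22 = 8 days remain.
Then 20 full months totalling 609 days.
August 1–12, 2400: 12 days.
Total: 8 + 609 + 12 = 629 days.

629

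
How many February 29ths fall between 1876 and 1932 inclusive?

Years divisible by 4: 1876, 1880, …, 1932 — 15 in all.
Of these, 1900 is divisible by 100 but not 400, so not leap.
Leap years: 15 − 1 = 14.

14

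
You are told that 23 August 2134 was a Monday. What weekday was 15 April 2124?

Count forward from the earlier date (April 15, 2124) to the later (August 23, 2134):
Day-of-year of April 15, 2124: 106.
Day-of-year of August 23, 2134: 235.
2124 has 366 days, so 366 − 106 = 260 days remain in 2124.
Full years 2125–2133: 7 common + 2 leap = 7×365 + 2×366 = 3287 days.
Total: 260 + 3287 + 235 = 3782 days.
3782 mod 7 = 2, so 2 days before Monday is Saturday.

Saturday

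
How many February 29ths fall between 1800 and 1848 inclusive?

Years divisible by 4: 1800, 1804, …, 1848 — 13 in all.
Of these, 1800 is divisible by 100 but not 400, so not leap.
Leap years: 13 − 1 = 12.

12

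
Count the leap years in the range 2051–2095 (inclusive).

11

Years divisible by 4 in [2051, 2095]: 2052, 2056, 2060, 2064, 2068, 2072, 2076, 2080, 2084, 2088, 2092.
No century exceptions apply. Count: 11.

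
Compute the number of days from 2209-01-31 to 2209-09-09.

January 2209: 31 − 31 = 0 days remain.
Then February 2209 (28), March (31), April (30), May (31), June (30), July (31), August (31): 28 + 31 + 30 + 31 + 30 + 31 + 31 = 212 days.
September 1–9, 2209: 9 days.
Total: 0 + 212 + 9 = 221 days.

221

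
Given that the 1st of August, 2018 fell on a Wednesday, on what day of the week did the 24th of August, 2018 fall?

Within August 2018: 24 − 1 = 23 days.
23 mod 7 = 2, so 2 days after Wednesday is Friday.

Friday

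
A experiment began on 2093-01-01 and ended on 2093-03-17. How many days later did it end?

January 2093: 31 − 1 = 30 days remain.
Then February 2093 (28): 28 days.
March 1–17, 2093: 17 days.
Total: 30 + 28 + 17 = 75 days.

75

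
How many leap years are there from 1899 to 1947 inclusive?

Years divisible by 4 in [1899, 1947]: 1900, 1904, 1908, 1912, 1916, 1920, 1924, 1928, 1932, 1936, 1940, 1944.
Of these, 1900 is divisible by 100 but not 400, so not leap.
Leap years: 12 − 1 = 11.

11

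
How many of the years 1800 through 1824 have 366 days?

6

Years divisible by 4 in [1800, 1824]: 1800, 1804, 1808, 1812, 1816, 1820, 1824.
Of these, 1800 is divisible by 100 but not 400, so not leap.
Leap years: 7 − 1 = 6.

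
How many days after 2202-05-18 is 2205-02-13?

1002

May 18, 2202 → May 18, 2203: 365 days.
May 18, 2203 → May 18, 2204: 366 days (2204 is a leap year).
May 2204: 31 − 18 = 13 days remain.
Then June (30), July (31), August (31), September (30), October (31), November (30), December (31), January (31): 30 + 31 + 31 + 30 + 31 + 30 + 31 + 31 = 245 days.
February 1–13, 2205: 13 days (2205 is not a leap year).
Residual: 271 days.
Total: 1002 days.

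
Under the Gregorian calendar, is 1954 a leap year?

1954 is not a leap year.

No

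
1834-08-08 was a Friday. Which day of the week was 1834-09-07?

Sunday

August 1834: 31 − 8 = 23 days remain.
September 1–7, 1834: 7 days.
Total: 23 + 7 = 30 days.
30 mod 7 = 2, so 2 days after Friday is Sunday.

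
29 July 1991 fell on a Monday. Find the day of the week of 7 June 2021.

From July 29, 1991 to July 29, 2020: 29 years, of which 8 contain a Feb 29 — 21×365 + 8×366 = 10593 days.
(2000 is a leap year (divisible by 400).)
July 2020: 31 − 29 = 2 days remain.
Then 10 full months totalling 304 days.
June 1–7, 2021: 7 days.
Residual: 313 days.
Total: 10906 days.
10906 is a multiple of 7, so 7 June 2021 falls on the same weekday: Monday.

Monday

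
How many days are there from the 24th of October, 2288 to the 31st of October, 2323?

12789

Day-of-year of October 24, 2288: 298.
Day-of-year of October 31, 2323: 304.
2288 has 366 days, so 366 − 298 = 68 days remain in 2288.
Full years 2289–2322: 27 common + 7 leap = 27×365 + 7×366 = 12417 days.
Total: 68 + 12417 + 304 = 12789 days.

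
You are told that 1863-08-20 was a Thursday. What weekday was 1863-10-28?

Wednesday

August 1863: 31 − 20 = 11 days remain.
Then September (30): 30 days.
October 1–28, 1863: 28 days.
Total: 11 + 30 + 28 = 69 days.
69 mod 7 = 6, so 6 days after Thursday is Wednesday.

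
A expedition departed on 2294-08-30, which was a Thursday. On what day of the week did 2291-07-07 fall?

Count forward from the earlier date (July 7, 2291) to the later (August 30, 2294):
July 7, 2291 → July 7, 2292: 366 days (2292 is a leap year).
July 7, 2292 → July 7, 2293: 365 days.
July 7, 2293 → July 7, 2294: 365 days.
July 2294: 31 − 7 = 24 days remain.
August 1–30, 2294: 30 days.
Residual: 54 days.
Total: 1150 days.
1150 mod 7 = 2, so 2 days before Thursday is Tuesday.

Tuesday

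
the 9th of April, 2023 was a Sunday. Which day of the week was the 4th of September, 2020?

Friday

Count forward from the earlier date (September 4, 2020) to the later (April 9, 2023):
Day-of-year of September 4, 2020: 248.
Day-of-year of April 9, 2023: 99.
2020 has 366 days, so 366 − 248 = 118 days remain in 2020.
Full years: 2021: 365; 2022: 365. Sum = 730.
Total: 118 + 730 + 99 = 947 days.
947 mod 7 = 2, so 2 days before Sunday is Friday.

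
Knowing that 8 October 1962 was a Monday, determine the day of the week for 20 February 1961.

Monday

Count forward from the earlier date (February 20, 1961) to the later (October 8, 1962):
February 1961: 28 − 20 = 8 days remain (1961 is not a leap year, so February has 28 days).
Then 19 full months totalling 579 days.
October 1–8, 1962: 8 days.
Total: 8 + 579 + 8 = 595 days.
595 is a multiple of 7, so 20 February 1961 falls on the same weekday: Monday.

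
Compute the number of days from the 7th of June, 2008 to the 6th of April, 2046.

Day-of-year of June 7, 2008: 159.
Day-of-year of April 6, 2046: 96.
2008 has 366 days, so 366 − 159 = 207 days remain in 2008.
Full years 2009–2045: 28 common + 9 leap = 28×365 + 9×366 = 13514 days.
Total: 207 + 13514 + 96 = 13817 days.

13817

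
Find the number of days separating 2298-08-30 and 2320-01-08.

7800

Day-of-year of August 30, 2298: 242.
Day-of-year of January 8, 2320: 8.
2298 has 365 days, so 365 − 242 = 123 days remain in 2298.
Full years 2299–2319: 17 common + 4 leap = 17×365 + 4×366 = 7669 days.
Total: 123 + 7669 + 8 = 7800 days.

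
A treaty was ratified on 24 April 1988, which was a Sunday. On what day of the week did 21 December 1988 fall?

April 1988: 30 − 24 = 6 days remain.
Then May (31), June (30), July (31), August (31), September (30), October (31), November (30): 31 + 30 + 31 + 31 + 30 + 31 + 30 = 214 days.
December 1–21, 1988: 21 days.
Total: 6 + 214 + 21 = 241 days.
241 mod 7 = 3, so 3 days after Sunday is Wednesday.

Wednesday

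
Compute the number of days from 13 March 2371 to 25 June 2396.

9236

From March 13, 2371 to March 13, 2396: 25 years, of which 7 contain a Feb 29 — 18×365 + 7×366 = 9132 days.
March 2396: 31 − 13 = 18 days remain.
Then April (30), May (31): 30 + 31 = 61 days.
June 1–25, 2396: 25 days.
Residual: 104 days.
Total: 9236 days.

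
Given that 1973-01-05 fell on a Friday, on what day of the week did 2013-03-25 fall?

Day-of-year of January 5, 1973: 5.
Day-of-year of March 25, 2013: 84.
1973 has 365 days, so 365 − 5 = 360 days remain in 1973.
Full years 1974–2012: 29 common + 10 leap = 29×365 + 10×366 = 14245 days.
Total: 360 + 14245 + 84 = 14689 days.
14689 mod 7 = 3, so 3 days after Friday is Monday.

Monday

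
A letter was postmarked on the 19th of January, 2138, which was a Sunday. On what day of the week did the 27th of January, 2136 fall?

Count forward from the earlier date (January 27, 2136) to the later (January 19, 2138):
Day-of-year of January 27, 2136: 27.
Day-of-year of January 19, 2138: 19.
2136 has 366 days, so 366 − 27 = 339 days remain in 2136.
Full years: 2137: 365. Sum = 365.
Total: 339 + 365 + 19 = 723 days.
723 mod 7 = 2, so 2 days before Sunday is Friday.

Friday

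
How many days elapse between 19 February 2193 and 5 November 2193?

259

February 2193: 28 − 19 = 9 days remain (2193 is not a leap year, so February has 28 days).
Then March (31), April (30), May (31), June (30), July (31), August (31), September (30), October (31): 31 + 30 + 31 + 30 + 31 + 31 + 30 + 31 = 245 days.
November 1–5, 2193: 5 days.
Total: 9 + 245 + 5 = 259 days.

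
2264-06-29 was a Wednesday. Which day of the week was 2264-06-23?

Count forward from the earlier date (June 23, 2264) to the later (June 29, 2264):
Within June 2264: 29 − 23 = 6 days.
6 mod 7 = 6, so 6 days before Wednesday is Thursday.

Thursday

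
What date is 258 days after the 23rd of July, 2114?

the 7th of April, 2115

Count 258 days after July 23, 2114:
Day-of-year of July 23, 2114: 204.
Day-of-year of April 7, 2115: 97.
2114 has 365 days, so 365 − 204 = 161 days remain in 2114.
Total: 161 + 97 = 258 days.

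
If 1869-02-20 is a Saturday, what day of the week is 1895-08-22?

Day-of-year of February 20, 1869: 51.
Day-of-year of August 22, 1895: 234.
1869 has 365 days, so 365 − 51 = 314 days remain in 1869.
Full years 1870–1894: 19 common + 6 leap = 19×365 + 6×366 = 9131 days.
Total: 314 + 9131 + 234 = 9679 days.
9679 mod 7 = 5, so 5 days after Saturday is Thursday.

Thursday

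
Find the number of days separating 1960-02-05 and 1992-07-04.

11838

From February 5, 1960 to February 5, 1992: 32 years, of which 8 contain a Feb 29 — 24×365 + 8×366 = 11688 days.
February 1992: 29 − 5 = 24 days remain (1992 is a leap year, so February has 29 days).
Then March (31), April (30), May (31), June (30): 31 + 30 + 31 + 30 = 122 days.
July 1–4, 1992: 4 days.
Residual: 150 days.
Total: 11838 days.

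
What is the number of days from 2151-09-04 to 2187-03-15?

From September 4, 2151 to September 4, 2186: 35 years, of which 9 contain a Feb 29 — 26×365 + 9×366 = 12784 days.
September 2186: 30 − 4 = 26 days remain.
Then October (31), November (30), December (31), January (31), February 2187 (28): 31 + 30 + 31 + 31 + 28 = 151 days.
March 1–15, 2187: 15 days.
Residual: 192 days.
Total: 12976 days.

12976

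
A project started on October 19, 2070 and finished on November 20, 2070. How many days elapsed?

October 2070: 31 − 19 = 12 days remain.
November 1–20, 2070: 20 days.
Total: 12 + 20 = 32 days.

32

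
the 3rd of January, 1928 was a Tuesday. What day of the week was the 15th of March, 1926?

Count forward from the earlier date (March 15, 1926) to the later (January 3, 1928):
Day-of-year of March 15, 1926: 74.
Day-of-year of January 3, 1928: 3.
1926 has 365 days, so 365 − 74 = 291 days remain in 1926.
Full years: 1927: 365. Sum = 365.
Total: 291 + 365 + 3 = 659 days.
659 mod 7 = 1, so 1 day before Tuesday is Monday.

Monday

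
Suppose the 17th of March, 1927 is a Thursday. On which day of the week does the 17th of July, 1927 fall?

Sunday

March 1927: 31 − 17 = 14 days remain.
Then April (30), May (31), June (30): 30 + 31 + 30 = 91 days.
July 1–17, 1927: 17 days.
Total: 14 + 91 + 17 = 122 days.
122 mod 7 = 3, so 3 days after Thursday is Sunday.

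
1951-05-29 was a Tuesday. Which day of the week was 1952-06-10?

Tuesday

May 29, 1951 → May 29, 1952: 366 days (1952 is a leap year).
May 1952: 31 − 29 = 2 days remain.
June 1–10, 1952: 10 days.
Residual: 12 days.
Total: 378 days.
378 is a multiple of 7, so 1952-06-10 falls on the same weekday: Tuesday.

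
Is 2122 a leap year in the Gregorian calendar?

2122 is not a leap year.

No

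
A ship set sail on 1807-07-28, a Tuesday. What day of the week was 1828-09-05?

Friday

From July 28, 1807 to July 28, 1828: 21 years, of which 6 contain a Feb 29 — 15×365 + 6×366 = 7671 days.
July 1828: 31 − 28 = 3 days remain.
Then August (31): 31 days.
September 1–5, 1828: 5 days.
Residual: 39 days.
Total: 7710 days.
7710 mod 7 = 3, so 3 days after Tuesday is Friday.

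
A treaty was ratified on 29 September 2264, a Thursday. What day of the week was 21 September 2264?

Count forward from the earlier date (September 21, 2264) to the later (September 29, 2264):
Within September 2264: 29 − 21 = 8 days.
8 mod 7 = 1, so 1 day before Thursday is Wednesday.

Wednesday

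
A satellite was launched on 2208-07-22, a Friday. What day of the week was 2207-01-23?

Friday

Count forward from the earlier date (January 23, 2207) to the later (July 22, 2208):
January 2207: 31 − 23 = 8 days remain.
Then 17 full months totalling 516 days.
July 1–22, 2208: 22 days.
Total: 8 + 516 + 22 = 546 days.
546 is a multiple of 7, so 2207-01-23 falls on the same weekday: Friday.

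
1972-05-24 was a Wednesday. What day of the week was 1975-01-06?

Day-of-year of May 24, 1972: 145.
Day-of-year of January 6, 1975: 6.
1972 has 366 days, so 366 − 145 = 221 days remain in 1972.
Full years: 1973: 365; 1974: 365. Sum = 730.
Total: 221 + 730 + 6 = 957 days.
957 mod 7 = 5, so 5 days after Wednesday is Monday.

Monday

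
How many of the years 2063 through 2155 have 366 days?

Years divisible by 4: 2064, 2068, …, 2152 — 23 in all.
Of these, 2100 is divisible by 100 but not 400, so not leap.
Leap years: 23 − 1 = 22.

22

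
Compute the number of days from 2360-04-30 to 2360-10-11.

164

April 2360: 30 − 30 = 0 days remain.
Then May (31), June (30), July (31), August (31), September (30): 31 + 30 + 31 + 31 + 30 = 153 days.
October 1–11, 2360: 11 days.
Total: 0 + 153 + 11 = 164 days.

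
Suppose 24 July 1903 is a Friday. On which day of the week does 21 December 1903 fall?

July 1903: 31 − 24 = 7 days remain.
Then August (31), September (30), October (31), November (30): 31 + 30 + 31 + 30 = 122 days.
December 1–21, 1903: 21 days.
Total: 7 + 122 + 21 = 150 days.
150 mod 7 = 3, so 3 days after Friday is Monday.

Monday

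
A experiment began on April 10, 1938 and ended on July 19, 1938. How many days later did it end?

April 1938: 30 − 10 = 20 days remain.
Then May (31), June (30): 31 + 30 = 61 days.
July 1–19, 1938: 19 days.
Total: 20 + 61 + 19 = 100 days.

100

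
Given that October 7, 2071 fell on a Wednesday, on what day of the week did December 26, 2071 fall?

Saturday

October 2071: 31 − 7 = 24 days remain.
Then November (30): 30 days.
December 1–26, 2071: 26 days.
Total: 24 + 30 + 26 = 80 days.
80 mod 7 = 3, so 3 days after Wednesday is Saturday.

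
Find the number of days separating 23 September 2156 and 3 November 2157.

Day-of-year of September 23, 2156: 267.
Day-of-year of November 3, 2157: 307.
2156 has 366 days, so 366 − 267 = 99 days remain in 2156.
Total: 99 + 307 = 406 days.

406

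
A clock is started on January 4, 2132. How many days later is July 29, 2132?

January 2132: 31 − 4 = 27 days remain.
Then February 2132 (29), March (31), April (30), May (31), June (30): 29 + 31 + 30 + 31 + 30 = 151 days.
July 1–29, 2132: 29 days.
Total: 27 + 151 + 29 = 207 days.

207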